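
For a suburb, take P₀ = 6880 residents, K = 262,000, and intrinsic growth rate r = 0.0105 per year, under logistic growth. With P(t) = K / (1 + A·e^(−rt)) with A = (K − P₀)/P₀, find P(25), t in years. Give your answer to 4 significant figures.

≈ 8,875 residents

A = (262000 − 6880)/6880 = 37.0814
P(25) = 262000 / (1 + 37.0814·e^(−0.0105·25)) = 262000 / (1 + 37.0814·0.769126)
= 262000 / 29.52028 ≈ 8875.25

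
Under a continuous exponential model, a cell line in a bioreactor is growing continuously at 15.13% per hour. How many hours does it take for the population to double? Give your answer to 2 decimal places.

doubling time ≈ 4.58 hours

doubling time = ln(2) / |r| = 0.69315 / 0.1513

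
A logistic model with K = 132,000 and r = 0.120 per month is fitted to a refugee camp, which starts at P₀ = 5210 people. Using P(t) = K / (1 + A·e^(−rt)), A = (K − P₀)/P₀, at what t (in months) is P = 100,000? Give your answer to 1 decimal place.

A = (132000 − 5210)/5210 = 24.33589
100000 = 132000/(1 + 24.33589·e^(−0.12t)) → 1 + 24.33589·e^(−0.12t) = 1.32
e^(−0.12t) = 0.013149 → t = ln(76.04966)/0.12 = 4.33139/0.12

t ≈ 36.1 months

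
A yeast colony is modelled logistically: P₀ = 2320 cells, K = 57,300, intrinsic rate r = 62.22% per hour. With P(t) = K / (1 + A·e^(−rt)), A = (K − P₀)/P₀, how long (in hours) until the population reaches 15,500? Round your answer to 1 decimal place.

A = (57300 − 2320)/2320 = 23.69828
15500 = 57300/(1 + 23.69828·e^(−0.6222t)) → 1 + 23.69828·e^(−0.6222t) = 3.69677
e^(−0.6222t) = 0.113796 → t = ln(8.78764)/0.6222 = 2.17335/0.6222

t ≈ 3.5 hours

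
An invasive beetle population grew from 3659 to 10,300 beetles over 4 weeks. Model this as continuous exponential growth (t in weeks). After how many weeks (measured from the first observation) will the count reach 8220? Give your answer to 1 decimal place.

t ≈ 3.1 weeks

r = ln(10300/3659) / 4 ≈ 0.258739 per week
t = ln(8220/3659) / r = 0.80938 / 0.258739 ≈ 3.128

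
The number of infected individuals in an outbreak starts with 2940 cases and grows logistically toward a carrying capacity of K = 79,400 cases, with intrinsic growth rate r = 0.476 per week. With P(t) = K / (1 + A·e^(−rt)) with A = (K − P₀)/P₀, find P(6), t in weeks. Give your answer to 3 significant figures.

≈ 31,800 cases

A = (79400 − 2940)/2940 = 26.0068
P(6) = 79400 / (1 + 26.0068·e^(−0.476·6)) = 79400 / (1 + 26.0068·0.057498)
= 79400 / 2.49535 ≈ 31819.22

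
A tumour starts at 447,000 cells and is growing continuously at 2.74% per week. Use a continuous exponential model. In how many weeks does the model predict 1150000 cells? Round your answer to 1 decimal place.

1150000 = 447000 · e^(0.0274·t)
t = ln(1150000/447000) / 0.0274 = ln(2.57271) / 0.0274 = 0.94496 / 0.0274

t ≈ 34.5 weeks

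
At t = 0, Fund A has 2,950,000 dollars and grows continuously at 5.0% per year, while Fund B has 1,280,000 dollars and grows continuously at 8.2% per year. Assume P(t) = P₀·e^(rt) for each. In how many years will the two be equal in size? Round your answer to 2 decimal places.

2950000·e^(0.05t) = 1280000·e^(0.082t)
2950000/1280000 = e^((0.082 − 0.05)t) → ln(2.30469) = 0.032·t
t = 0.83495 / 0.032

t ≈ 26.09 years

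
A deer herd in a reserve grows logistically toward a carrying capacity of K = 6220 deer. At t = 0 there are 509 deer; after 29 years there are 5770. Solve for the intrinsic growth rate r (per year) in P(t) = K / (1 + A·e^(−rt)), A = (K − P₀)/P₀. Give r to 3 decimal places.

r ≈ 0.171 per year

A = (6220 − 509)/509 = 11.22004
5770 = 6220/(1 + 11.22004·e^(−r·29)) → e^(−29r) = (1.07799 − 1)/11.22004 = 0.006951
r = −ln(0.006951)/29 = 4.96888/29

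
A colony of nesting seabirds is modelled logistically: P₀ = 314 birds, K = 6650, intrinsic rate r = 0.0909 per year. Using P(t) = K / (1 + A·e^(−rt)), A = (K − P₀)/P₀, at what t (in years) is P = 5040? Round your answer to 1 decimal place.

A = (6650 − 314)/314 = 20.17834
5040 = 6650/(1 + 20.17834·e^(−0.0909t)) → 1 + 20.17834·e^(−0.0909t) = 1.31944
e^(−0.0909t) = 0.015831 → t = ln(63.16699)/0.0909 = 4.14578/0.0909

t ≈ 45.6 years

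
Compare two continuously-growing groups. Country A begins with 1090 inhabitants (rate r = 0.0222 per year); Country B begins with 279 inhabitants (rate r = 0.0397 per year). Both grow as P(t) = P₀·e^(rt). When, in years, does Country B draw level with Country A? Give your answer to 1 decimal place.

t ≈ 77.9 years

1090·e^(0.0222t) = 279·e^(0.0397t)
1090/279 = e^((0.0397 − 0.0222)t) → ln(3.90681) = 0.0175·t
t = 1.36272 / 0.0175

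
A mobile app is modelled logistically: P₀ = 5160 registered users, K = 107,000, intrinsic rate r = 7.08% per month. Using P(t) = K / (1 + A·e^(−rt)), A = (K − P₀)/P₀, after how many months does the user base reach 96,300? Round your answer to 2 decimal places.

t ≈ 73.16 months

A = (107000 − 5160)/5160 = 19.73643
96300 = 107000/(1 + 19.73643·e^(−0.0708t)) → 1 + 19.73643·e^(−0.0708t) = 1.11111
e^(−0.0708t) = 0.00563 → t = ln(177.62791)/0.0708 = 5.17969/0.0708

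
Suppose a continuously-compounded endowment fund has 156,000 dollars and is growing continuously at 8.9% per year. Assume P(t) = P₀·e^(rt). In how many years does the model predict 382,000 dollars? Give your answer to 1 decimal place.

t ≈ 10.1 years

382000 = 156000 · e^(0.089·t)
t = ln(382000/156000) / 0.089 = ln(2.44872) / 0.089 = 0.89556 / 0.089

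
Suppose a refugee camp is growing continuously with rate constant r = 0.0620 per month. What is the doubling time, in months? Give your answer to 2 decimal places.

doubling time = ln(2) / |r| = 0.69315 / 0.062

doubling time ≈ 11.18 months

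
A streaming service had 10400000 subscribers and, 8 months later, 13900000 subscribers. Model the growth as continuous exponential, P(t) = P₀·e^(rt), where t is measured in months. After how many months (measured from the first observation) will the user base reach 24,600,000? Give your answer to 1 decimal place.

r = ln(13900000/10400000) / 8 ≈ 0.03626 per month
t = ln(24600000/10400000) / r = 0.86094 / 0.03626 ≈ 23.743

t ≈ 23.7 months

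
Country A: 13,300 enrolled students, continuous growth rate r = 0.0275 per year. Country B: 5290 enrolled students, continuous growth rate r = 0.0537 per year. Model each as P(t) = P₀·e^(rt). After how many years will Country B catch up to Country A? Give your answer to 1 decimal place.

13300·e^(0.0275t) = 5290·e^(0.0537t)
13300/5290 = e^((0.0537 − 0.0275)t) → ln(2.51418) = 0.0262·t
t = 0.92195 / 0.0262

t ≈ 35.2 years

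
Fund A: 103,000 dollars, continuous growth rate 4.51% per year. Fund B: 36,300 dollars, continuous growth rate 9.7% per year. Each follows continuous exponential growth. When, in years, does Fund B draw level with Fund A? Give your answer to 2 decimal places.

t ≈ 20.09 years

103000·e^(0.0451t) = 36300·e^(0.097t)
103000/36300 = e^((0.097 − 0.0451)t) → ln(2.83747) = 0.0519·t
t = 1.04291 / 0.0519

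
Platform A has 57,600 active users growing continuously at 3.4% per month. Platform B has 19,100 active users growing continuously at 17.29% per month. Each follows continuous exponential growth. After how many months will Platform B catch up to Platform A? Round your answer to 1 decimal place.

t ≈ 7.9 months

57600·e^(0.034t) = 19100·e^(0.1729t)
57600/19100 = e^((0.1729 − 0.034)t) → ln(3.01571) = 0.1389·t
t = 1.10383 / 0.1389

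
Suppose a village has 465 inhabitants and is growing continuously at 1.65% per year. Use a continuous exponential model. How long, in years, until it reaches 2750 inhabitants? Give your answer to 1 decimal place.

t ≈ 107.7 years

2750 = 465 · e^(0.0165·t)
t = ln(2750/465) / 0.0165 = ln(5.91398) / 0.0165 = 1.77732 / 0.0165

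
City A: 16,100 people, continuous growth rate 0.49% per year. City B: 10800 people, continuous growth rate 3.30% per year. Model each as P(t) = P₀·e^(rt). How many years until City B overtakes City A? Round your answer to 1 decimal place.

16100·e^(0.0049t) = 10800·e^(0.033t)
16100/10800 = e^((0.033 − 0.0049)t) → ln(1.49074) = 0.0281·t
t = 0.39927 / 0.0281

t ≈ 14.2 years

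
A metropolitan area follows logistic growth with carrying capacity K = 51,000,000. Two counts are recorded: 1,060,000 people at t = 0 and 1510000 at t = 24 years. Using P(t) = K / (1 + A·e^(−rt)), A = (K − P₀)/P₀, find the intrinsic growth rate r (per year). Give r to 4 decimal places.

r ≈ 0.0151 per year

A = (51000000 − 1060000)/1060000 = 47.11321
1510000 = 51000000/(1 + 47.11321·e^(−r·24)) → e^(−24r) = (33.77483 − 1)/47.11321 = 0.695661
r = −ln(0.695661)/24 = 0.36289/24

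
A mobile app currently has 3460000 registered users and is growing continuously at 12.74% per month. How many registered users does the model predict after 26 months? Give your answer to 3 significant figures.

P(26) = 3460000 · e^(0.1274·26) = 3460000 · e^(3.3124)
= 3460000 · 27.45093 ≈ 94980213.32

≈ 95,000,000 registered users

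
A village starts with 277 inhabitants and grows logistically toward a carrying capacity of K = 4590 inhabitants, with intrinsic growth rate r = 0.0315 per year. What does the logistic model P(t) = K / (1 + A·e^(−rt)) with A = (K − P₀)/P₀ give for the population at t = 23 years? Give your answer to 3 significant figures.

≈ 537 inhabitants

A = (4590 − 277)/277 = 15.5704
P(23) = 4590 / (1 + 15.5704·e^(−0.0315·23)) = 4590 / (1 + 15.5704·0.484567)
= 4590 / 8.5449 ≈ 537.16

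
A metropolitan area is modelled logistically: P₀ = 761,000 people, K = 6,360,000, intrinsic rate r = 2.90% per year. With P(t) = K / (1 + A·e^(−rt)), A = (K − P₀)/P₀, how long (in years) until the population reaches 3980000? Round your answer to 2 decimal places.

t ≈ 86.55 years

A = (6360000 − 761000)/761000 = 7.35742
3980000 = 6360000/(1 + 7.35742·e^(−0.029t)) → 1 + 7.35742·e^(−0.029t) = 1.59799
e^(−0.029t) = 0.081277 → t = ln(12.30359)/0.029 = 2.50989/0.029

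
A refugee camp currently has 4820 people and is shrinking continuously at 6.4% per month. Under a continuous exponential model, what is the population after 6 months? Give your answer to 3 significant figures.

≈ 3,280 people

P(6) = 4820 · e^(-0.064·6) = 4820 · e^(-0.384)
= 4820 · 0.68113 ≈ 3283.05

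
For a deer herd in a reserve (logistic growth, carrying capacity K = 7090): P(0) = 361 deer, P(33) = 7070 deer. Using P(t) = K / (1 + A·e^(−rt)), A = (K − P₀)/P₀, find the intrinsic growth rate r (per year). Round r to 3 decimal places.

r ≈ 0.266 per year

A = (7090 − 361)/361 = 18.63989
7070 = 7090/(1 + 18.63989·e^(−r·33)) → e^(−33r) = (1.00283 − 1)/18.63989 = 0.000152
r = −ln(0.000152)/33 = 8.79319/33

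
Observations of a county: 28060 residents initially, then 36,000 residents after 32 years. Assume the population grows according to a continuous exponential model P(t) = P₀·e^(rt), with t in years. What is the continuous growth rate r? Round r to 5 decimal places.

36000 = 28060 · e^(r·32)
e^(32r) = 36000/28060 = 1.28297
r = ln(1.28297) / 32 = 0.24917 / 32

r ≈ 0.00779 per year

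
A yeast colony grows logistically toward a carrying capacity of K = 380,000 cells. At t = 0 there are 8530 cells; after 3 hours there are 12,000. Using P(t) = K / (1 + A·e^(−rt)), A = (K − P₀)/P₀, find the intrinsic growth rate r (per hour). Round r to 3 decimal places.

A = (380000 − 8530)/8530 = 43.54865
12000 = 380000/(1 + 43.54865·e^(−r·3)) → e^(−3r) = (31.66667 − 1)/43.54865 = 0.704193
r = −ln(0.704193)/3 = 0.3507/3

r ≈ 0.117 per hour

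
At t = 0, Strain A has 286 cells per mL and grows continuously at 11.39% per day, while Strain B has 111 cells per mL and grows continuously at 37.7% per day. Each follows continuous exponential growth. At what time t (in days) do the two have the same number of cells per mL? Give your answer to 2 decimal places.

286·e^(0.1139t) = 111·e^(0.377t)
286/111 = e^((0.377 − 0.1139)t) → ln(2.57658) = 0.2631·t
t = 0.94646 / 0.2631

t ≈ 3.60 days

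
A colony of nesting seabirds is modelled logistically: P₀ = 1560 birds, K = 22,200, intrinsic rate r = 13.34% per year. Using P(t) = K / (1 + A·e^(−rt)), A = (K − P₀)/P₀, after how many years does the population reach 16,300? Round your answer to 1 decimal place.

A = (22200 − 1560)/1560 = 13.23077
16300 = 22200/(1 + 13.23077·e^(−0.1334t)) → 1 + 13.23077·e^(−0.1334t) = 1.36196
e^(−0.1334t) = 0.027358 → t = ln(36.5528)/0.1334 = 3.59876/0.1334

t ≈ 27.0 years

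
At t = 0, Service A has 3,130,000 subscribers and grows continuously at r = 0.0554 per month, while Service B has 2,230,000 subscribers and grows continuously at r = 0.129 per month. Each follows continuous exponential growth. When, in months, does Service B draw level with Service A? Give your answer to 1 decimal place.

3130000·e^(0.0554t) = 2230000·e^(0.129t)
3130000/2230000 = e^((0.129 − 0.0554)t) → ln(1.40359) = 0.0736·t
t = 0.33903 / 0.0736

t ≈ 4.6 months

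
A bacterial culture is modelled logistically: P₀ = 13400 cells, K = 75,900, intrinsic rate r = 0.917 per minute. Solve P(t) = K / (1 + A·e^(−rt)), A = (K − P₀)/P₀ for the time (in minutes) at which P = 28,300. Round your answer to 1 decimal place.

t ≈ 1.1 minutes

A = (75900 − 13400)/13400 = 4.66418
28300 = 75900/(1 + 4.66418·e^(−0.917t)) → 1 + 4.66418·e^(−0.917t) = 2.68198
e^(−0.917t) = 0.360616 → t = ln(2.77303)/0.917 = 1.01994/0.917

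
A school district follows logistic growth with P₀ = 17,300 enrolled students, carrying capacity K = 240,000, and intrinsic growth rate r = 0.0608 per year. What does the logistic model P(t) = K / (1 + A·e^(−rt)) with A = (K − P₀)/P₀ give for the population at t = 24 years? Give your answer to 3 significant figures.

A = (240000 − 17300)/17300 = 12.87283
P(24) = 240000 / (1 + 12.87283·e^(−0.0608·24)) = 240000 / (1 + 12.87283·0.232422)
= 240000 / 3.99193 ≈ 60121.28

≈ 60,100 enrolled students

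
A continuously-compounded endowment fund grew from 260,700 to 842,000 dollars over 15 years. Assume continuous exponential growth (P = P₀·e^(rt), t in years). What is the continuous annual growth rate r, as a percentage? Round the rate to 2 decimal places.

r ≈ 7.82% per year

842000 = 260700 · e^(r·15)
e^(15r) = 842000/260700 = 3.22977
r = ln(3.22977) / 15 = 1.17241 / 15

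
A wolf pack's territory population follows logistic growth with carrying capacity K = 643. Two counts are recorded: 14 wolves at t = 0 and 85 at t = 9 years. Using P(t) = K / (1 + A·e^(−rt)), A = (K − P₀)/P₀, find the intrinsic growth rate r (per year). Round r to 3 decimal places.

r ≈ 0.214 per year

A = (643 − 14)/14 = 44.92857
85 = 643/(1 + 44.92857·e^(−r·9)) → e^(−9r) = (7.56471 − 1)/44.92857 = 0.146114
r = −ln(0.146114)/9 = 1.92337/9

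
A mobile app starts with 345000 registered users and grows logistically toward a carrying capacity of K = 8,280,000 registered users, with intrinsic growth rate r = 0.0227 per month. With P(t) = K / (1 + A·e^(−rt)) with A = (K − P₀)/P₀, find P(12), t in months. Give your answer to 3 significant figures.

A = (8280000 − 345000)/345000 = 23
P(12) = 8280000 / (1 + 23·e^(−0.0227·12)) = 8280000 / (1 + 23·0.76155)
= 8280000 / 18.51564 ≈ 447189.5

≈ 447,000 registered users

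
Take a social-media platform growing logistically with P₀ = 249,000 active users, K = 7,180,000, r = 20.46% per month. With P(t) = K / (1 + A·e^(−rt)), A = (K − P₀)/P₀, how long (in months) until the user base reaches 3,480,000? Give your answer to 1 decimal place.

t ≈ 16.0 months

A = (7180000 − 249000)/249000 = 27.83534
3480000 = 7180000/(1 + 27.83534·e^(−0.2046t)) → 1 + 27.83534·e^(−0.2046t) = 2.06322
e^(−0.2046t) = 0.038197 → t = ln(26.18027)/0.2046 = 3.26501/0.2046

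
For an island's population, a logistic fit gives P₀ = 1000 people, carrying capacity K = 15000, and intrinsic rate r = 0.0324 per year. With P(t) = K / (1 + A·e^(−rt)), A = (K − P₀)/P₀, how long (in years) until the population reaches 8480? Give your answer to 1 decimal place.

A = (15000 − 1000)/1000 = 14
8480 = 15000/(1 + 14·e^(−0.0324t)) → 1 + 14·e^(−0.0324t) = 1.76887
e^(−0.0324t) = 0.054919 → t = ln(18.20859)/0.0324 = 2.90189/0.0324

t ≈ 89.6 years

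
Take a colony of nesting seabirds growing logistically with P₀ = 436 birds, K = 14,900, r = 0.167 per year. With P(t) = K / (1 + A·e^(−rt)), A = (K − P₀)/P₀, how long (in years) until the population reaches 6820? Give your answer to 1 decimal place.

A = (14900 − 436)/436 = 33.17431
6820 = 14900/(1 + 33.17431·e^(−0.167t)) → 1 + 33.17431·e^(−0.167t) = 2.18475
e^(−0.167t) = 0.035713 → t = ln(28.00109)/0.167 = 3.33224/0.167

t ≈ 20.0 years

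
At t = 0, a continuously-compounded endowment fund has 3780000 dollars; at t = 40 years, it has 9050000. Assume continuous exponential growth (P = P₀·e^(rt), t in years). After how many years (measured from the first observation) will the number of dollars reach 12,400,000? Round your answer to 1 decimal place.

r = ln(9050000/3780000) / 40 ≈ 0.021826 per year
t = ln(12400000/3780000) / r = 1.18797 / 0.021826 ≈ 54.429

t ≈ 54.4 years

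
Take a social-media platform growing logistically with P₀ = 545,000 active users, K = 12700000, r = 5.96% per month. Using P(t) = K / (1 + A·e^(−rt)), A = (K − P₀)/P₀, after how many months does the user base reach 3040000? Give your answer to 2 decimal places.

A = (12700000 − 545000)/545000 = 22.30275
3040000 = 12700000/(1 + 22.30275·e^(−0.0596t)) → 1 + 22.30275·e^(−0.0596t) = 4.17763
e^(−0.0596t) = 0.142477 → t = ln(7.01867)/0.0596 = 1.94857/0.0596

t ≈ 32.69 months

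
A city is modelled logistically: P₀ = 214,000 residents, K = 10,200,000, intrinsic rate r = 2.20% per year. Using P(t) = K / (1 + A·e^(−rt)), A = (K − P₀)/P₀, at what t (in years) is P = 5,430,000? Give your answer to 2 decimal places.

t ≈ 180.57 years

A = (10200000 − 214000)/214000 = 46.66355
5430000 = 10200000/(1 + 46.66355·e^(−0.022t)) → 1 + 46.66355·e^(−0.022t) = 1.87845
e^(−0.022t) = 0.018825 → t = ln(53.12014)/0.022 = 3.97256/0.022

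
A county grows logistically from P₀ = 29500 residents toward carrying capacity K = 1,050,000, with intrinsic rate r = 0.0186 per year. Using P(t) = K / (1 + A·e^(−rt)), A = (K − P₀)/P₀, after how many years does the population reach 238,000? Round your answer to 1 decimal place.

A = (1050000 − 29500)/29500 = 34.59322
238000 = 1050000/(1 + 34.59322·e^(−0.0186t)) → 1 + 34.59322·e^(−0.0186t) = 4.41176
e^(−0.0186t) = 0.098625 → t = ln(10.13939)/0.0186 = 2.31643/0.0186

t ≈ 124.5 years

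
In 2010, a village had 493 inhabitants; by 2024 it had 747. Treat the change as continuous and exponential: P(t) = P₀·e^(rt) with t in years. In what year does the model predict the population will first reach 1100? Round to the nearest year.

r = ln(747/493) / 14 = 0.41556/14 ≈ 0.029683 per year
t = ln(1100/493) / r = 0.80256/0.029683 ≈ 27.04 years after 2010

year 2037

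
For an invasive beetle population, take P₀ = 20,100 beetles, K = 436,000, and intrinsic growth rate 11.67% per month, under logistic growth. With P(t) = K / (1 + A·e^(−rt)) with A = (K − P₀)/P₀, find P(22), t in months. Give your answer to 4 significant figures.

A = (436000 − 20100)/20100 = 20.69154
P(22) = 436000 / (1 + 20.69154·e^(−0.1167·22)) = 436000 / (1 + 20.69154·0.076735)
= 436000 / 2.58776 ≈ 168485.4

≈ 168,500 beetles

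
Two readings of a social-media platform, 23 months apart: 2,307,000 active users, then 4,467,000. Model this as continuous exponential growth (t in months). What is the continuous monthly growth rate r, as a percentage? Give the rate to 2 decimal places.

4467000 = 2307000 · e^(r·23)
e^(23r) = 4467000/2307000 = 1.93628
r = ln(1.93628) / 23 = 0.66077 / 23

r ≈ 2.87% per month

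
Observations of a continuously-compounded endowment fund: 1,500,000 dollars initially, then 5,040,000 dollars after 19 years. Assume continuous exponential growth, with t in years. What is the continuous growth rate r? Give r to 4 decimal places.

5040000 = 1500000 · e^(r·19)
e^(19r) = 5040000/1500000 = 3.36
r = ln(3.36) / 19 = 1.21194 / 19

r ≈ 0.0638 per year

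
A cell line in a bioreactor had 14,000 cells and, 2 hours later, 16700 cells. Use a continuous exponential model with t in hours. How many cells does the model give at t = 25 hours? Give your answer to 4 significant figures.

≈ 126,900 cells

r = ln(16700/14000) / 2 ≈ 0.088176 per hour
P(25) = 14000 · e^(0.088176·25) = 14000 · 9.06474 ≈ 126906.39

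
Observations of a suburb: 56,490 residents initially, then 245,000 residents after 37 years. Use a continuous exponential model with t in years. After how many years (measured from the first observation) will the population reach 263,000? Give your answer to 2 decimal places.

t ≈ 38.79 years

r = ln(245000/56490) / 37 ≈ 0.039654 per year
t = ln(263000/56490) / r = 1.53809 / 0.039654 ≈ 38.788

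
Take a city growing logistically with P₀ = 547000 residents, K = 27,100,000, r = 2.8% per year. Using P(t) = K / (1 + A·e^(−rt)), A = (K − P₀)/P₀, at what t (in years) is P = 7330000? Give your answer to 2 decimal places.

t ≈ 103.22 years

A = (27100000 − 547000)/547000 = 48.54296
7330000 = 27100000/(1 + 48.54296·e^(−0.028t)) → 1 + 48.54296·e^(−0.028t) = 3.69714
e^(−0.028t) = 0.055562 → t = ln(17.99797)/0.028 = 2.89026/0.028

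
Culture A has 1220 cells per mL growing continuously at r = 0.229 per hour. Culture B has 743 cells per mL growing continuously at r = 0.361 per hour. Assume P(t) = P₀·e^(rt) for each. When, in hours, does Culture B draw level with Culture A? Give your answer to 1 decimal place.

t ≈ 3.8 hours

1220·e^(0.229t) = 743·e^(0.361t)
1220/743 = e^((0.361 − 0.229)t) → ln(1.64199) = 0.132·t
t = 0.49591 / 0.132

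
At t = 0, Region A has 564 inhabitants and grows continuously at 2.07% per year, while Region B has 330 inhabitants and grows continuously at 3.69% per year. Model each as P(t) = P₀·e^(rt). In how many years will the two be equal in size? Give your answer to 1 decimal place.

564·e^(0.0207t) = 330·e^(0.0369t)
564/330 = e^((0.0369 − 0.0207)t) → ln(1.70909) = 0.0162·t
t = 0.53596 / 0.0162

t ≈ 33.1 years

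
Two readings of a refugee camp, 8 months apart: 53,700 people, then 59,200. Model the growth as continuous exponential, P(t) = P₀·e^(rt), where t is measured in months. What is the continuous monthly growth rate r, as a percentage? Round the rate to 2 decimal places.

59200 = 53700 · e^(r·8)
e^(8r) = 59200/53700 = 1.10242
r = ln(1.10242) / 8 = 0.09751 / 8

r ≈ 1.22% per month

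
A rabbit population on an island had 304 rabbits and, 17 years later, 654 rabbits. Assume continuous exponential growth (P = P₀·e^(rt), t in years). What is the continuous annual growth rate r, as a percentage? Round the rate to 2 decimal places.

654 = 304 · e^(r·17)
e^(17r) = 654/304 = 2.15132
r = ln(2.15132) / 17 = 0.76608 / 17

r ≈ 4.51% per year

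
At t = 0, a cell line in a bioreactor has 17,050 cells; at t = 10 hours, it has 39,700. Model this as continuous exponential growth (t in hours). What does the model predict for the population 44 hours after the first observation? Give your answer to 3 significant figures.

≈ 703,000 cells

r = ln(39700/17050) / 10 ≈ 0.08452 per hour
P(44) = 17050 · e^(0.08452·44) = 17050 · 41.21838 ≈ 702773.42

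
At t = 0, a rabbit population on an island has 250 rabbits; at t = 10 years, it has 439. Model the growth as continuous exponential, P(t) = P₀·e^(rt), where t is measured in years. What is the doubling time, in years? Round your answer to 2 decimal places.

r = ln(439/250) / 10 = ln(1.756) / 10 ≈ 0.056304 per year
doubling time = ln 2 / |r| = 0.69315 / 0.056304

doubling time ≈ 12.31 years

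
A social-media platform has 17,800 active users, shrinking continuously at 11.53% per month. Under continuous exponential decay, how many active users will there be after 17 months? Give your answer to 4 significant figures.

≈ 2,507 active users

P(17) = 17800 · e^(-0.1153·17) = 17800 · e^(-1.9601)
= 17800 · 0.14084 ≈ 2507.03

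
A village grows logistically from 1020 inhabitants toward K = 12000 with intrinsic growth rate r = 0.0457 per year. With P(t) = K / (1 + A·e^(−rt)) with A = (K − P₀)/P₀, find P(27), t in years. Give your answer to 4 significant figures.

≈ 2,903 inhabitants

A = (12000 − 1020)/1020 = 10.76471
P(27) = 12000 / (1 + 10.76471·e^(−0.0457·27)) = 12000 / (1 + 10.76471·0.291155)
= 12000 / 4.1342 ≈ 2902.62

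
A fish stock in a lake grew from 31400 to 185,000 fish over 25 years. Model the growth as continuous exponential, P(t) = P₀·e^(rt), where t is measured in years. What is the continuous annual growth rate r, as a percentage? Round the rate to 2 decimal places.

r ≈ 7.09% per year

185000 = 31400 · e^(r·25)
e^(25r) = 185000/31400 = 5.89172
r = ln(5.89172) / 25 = 1.77355 / 25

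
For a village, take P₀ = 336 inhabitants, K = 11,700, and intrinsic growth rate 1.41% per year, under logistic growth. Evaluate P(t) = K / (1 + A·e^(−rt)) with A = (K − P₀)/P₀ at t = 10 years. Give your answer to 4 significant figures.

A = (11700 − 336)/336 = 33.82143
P(10) = 11700 / (1 + 33.82143·e^(−0.0141·10)) = 11700 / (1 + 33.82143·0.868489)
= 11700 / 30.37355 ≈ 385.2

≈ 385.2 inhabitants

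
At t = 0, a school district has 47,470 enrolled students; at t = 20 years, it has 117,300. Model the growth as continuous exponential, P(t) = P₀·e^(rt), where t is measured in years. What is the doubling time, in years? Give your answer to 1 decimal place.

doubling time ≈ 15.3 years

r = ln(117300/47470) / 20 = ln(2.47103) / 20 ≈ 0.045232 per year
doubling time = ln 2 / |r| = 0.69315 / 0.045232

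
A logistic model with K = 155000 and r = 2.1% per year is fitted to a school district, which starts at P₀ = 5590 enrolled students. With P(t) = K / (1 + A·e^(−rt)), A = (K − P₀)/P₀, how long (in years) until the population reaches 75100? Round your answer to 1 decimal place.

t ≈ 153.5 years

A = (155000 − 5590)/5590 = 26.72809
75100 = 155000/(1 + 26.72809·e^(−0.021t)) → 1 + 26.72809·e^(−0.021t) = 2.06391
e^(−0.021t) = 0.039805 → t = ln(25.12239)/0.021 = 3.22376/0.021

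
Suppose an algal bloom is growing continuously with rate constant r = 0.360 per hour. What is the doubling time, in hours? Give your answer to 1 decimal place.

doubling time = ln(2) / |r| = 0.69315 / 0.36

doubling time ≈ 1.9 hours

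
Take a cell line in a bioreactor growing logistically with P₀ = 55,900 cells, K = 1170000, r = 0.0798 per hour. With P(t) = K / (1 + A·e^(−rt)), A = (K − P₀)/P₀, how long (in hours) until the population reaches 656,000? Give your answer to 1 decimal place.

A = (1170000 − 55900)/55900 = 19.93023
656000 = 1170000/(1 + 19.93023·e^(−0.0798t)) → 1 + 19.93023·e^(−0.0798t) = 1.78354
e^(−0.0798t) = 0.039314 → t = ln(25.43625)/0.0798 = 3.23618/0.0798

t ≈ 40.6 hours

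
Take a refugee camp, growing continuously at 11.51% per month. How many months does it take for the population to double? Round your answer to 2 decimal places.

doubling time ≈ 6.02 months

doubling time = ln(2) / |r| = 0.69315 / 0.1151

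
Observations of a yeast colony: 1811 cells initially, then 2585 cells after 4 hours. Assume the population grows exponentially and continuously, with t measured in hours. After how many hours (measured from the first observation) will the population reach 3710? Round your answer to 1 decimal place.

t ≈ 8.1 hours

r = ln(2585/1811) / 4 ≈ 0.088962 per hour
t = ln(3710/1811) / r = 0.71715 / 0.088962 ≈ 8.061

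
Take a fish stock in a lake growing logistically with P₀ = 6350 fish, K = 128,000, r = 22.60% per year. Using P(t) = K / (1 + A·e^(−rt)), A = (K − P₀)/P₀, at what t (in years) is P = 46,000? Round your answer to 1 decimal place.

A = (128000 − 6350)/6350 = 19.15748
46000 = 128000/(1 + 19.15748·e^(−0.226t)) → 1 + 19.15748·e^(−0.226t) = 2.78261
e^(−0.226t) = 0.09305 → t = ln(10.74688)/0.226 = 2.37462/0.226

t ≈ 10.5 years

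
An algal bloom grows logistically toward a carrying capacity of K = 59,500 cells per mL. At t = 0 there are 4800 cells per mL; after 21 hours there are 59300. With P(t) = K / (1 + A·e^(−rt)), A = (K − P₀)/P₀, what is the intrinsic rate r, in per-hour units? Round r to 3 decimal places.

r ≈ 0.387 per hour

A = (59500 − 4800)/4800 = 11.39583
59300 = 59500/(1 + 11.39583·e^(−r·21)) → e^(−21r) = (1.00337 − 1)/11.39583 = 0.000296
r = −ln(0.000296)/21 = 8.1253/21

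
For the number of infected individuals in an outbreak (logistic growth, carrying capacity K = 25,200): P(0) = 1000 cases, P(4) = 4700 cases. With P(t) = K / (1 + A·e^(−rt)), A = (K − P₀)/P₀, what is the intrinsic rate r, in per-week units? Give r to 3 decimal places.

A = (25200 − 1000)/1000 = 24.2
4700 = 25200/(1 + 24.2·e^(−r·4)) → e^(−4r) = (5.3617 − 1)/24.2 = 0.180236
r = −ln(0.180236)/4 = 1.71349/4

r ≈ 0.428 per week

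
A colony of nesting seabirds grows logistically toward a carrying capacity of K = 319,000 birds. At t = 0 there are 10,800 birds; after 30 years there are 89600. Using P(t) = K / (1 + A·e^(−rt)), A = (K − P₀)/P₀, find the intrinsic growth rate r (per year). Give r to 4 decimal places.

r ≈ 0.0804 per year

A = (319000 − 10800)/10800 = 28.53704
89600 = 319000/(1 + 28.53704·e^(−r·30)) → e^(−30r) = (3.56027 − 1)/28.53704 = 0.089717
r = −ln(0.089717)/30 = 2.41109/30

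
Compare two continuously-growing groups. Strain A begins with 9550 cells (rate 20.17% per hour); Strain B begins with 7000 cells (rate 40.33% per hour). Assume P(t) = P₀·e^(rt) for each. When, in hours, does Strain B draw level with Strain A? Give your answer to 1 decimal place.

9550·e^(0.2017t) = 7000·e^(0.4033t)
9550/7000 = e^((0.4033 − 0.2017)t) → ln(1.36429) = 0.2016·t
t = 0.31063 / 0.2016

t ≈ 1.5 hours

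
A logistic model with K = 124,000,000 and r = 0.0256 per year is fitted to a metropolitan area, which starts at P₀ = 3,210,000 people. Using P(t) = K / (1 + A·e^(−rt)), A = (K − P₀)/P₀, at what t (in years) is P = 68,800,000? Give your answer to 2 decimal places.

t ≈ 150.31 years

A = (124000000 − 3210000)/3210000 = 37.62928
68800000 = 124000000/(1 + 37.62928·e^(−0.0256t)) → 1 + 37.62928·e^(−0.0256t) = 1.80233
e^(−0.0256t) = 0.021322 → t = ln(46.90027)/0.0256 = 3.84802/0.0256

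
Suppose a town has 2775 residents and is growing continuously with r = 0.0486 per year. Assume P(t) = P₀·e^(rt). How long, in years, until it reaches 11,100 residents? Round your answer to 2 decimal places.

11100 = 2775 · e^(0.0486·t)
t = ln(11100/2775) / 0.0486 = ln(4) / 0.0486 = 1.38629 / 0.0486

t ≈ 28.52 years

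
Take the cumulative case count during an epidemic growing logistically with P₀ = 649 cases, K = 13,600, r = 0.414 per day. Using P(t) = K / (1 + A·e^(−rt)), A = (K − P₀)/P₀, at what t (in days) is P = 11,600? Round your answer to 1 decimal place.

A = (13600 − 649)/649 = 19.95532
11600 = 13600/(1 + 19.95532·e^(−0.414t)) → 1 + 19.95532·e^(−0.414t) = 1.17241
e^(−0.414t) = 0.00864 → t = ln(115.74083)/0.414 = 4.75135/0.414

t ≈ 11.5 days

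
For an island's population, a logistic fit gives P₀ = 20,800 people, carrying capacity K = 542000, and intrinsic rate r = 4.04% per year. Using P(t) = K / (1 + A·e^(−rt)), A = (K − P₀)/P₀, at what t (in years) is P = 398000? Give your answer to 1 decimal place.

t ≈ 104.9 years

A = (542000 − 20800)/20800 = 25.05769
398000 = 542000/(1 + 25.05769·e^(−0.0404t)) → 1 + 25.05769·e^(−0.0404t) = 1.36181
e^(−0.0404t) = 0.014439 → t = ln(69.25668)/0.0404 = 4.23782/0.0404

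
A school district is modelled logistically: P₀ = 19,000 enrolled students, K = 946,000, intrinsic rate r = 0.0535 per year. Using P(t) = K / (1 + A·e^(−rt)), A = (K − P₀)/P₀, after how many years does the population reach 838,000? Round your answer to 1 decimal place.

t ≈ 111.0 years

A = (946000 − 19000)/19000 = 48.78947
838000 = 946000/(1 + 48.78947·e^(−0.0535t)) → 1 + 48.78947·e^(−0.0535t) = 1.12888
e^(−0.0535t) = 0.002642 → t = ln(378.57018)/0.0535 = 5.9364/0.0535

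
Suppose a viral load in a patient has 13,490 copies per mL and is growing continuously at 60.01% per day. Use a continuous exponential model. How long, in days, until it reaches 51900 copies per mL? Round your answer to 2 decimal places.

t ≈ 2.25 days

51900 = 13490 · e^(0.6001·t)
t = ln(51900/13490) / 0.6001 = ln(3.84729) / 0.6001 = 1.34737 / 0.6001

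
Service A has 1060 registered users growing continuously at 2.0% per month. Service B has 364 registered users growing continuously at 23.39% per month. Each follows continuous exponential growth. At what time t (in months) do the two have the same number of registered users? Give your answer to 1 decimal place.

1060·e^(0.02t) = 364·e^(0.2339t)
1060/364 = e^((0.2339 − 0.02)t) → ln(2.91209) = 0.2139·t
t = 1.06887 / 0.2139

t ≈ 5.0 months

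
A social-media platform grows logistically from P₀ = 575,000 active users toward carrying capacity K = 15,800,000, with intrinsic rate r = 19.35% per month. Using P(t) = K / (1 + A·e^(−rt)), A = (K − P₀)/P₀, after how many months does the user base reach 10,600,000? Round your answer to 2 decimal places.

t ≈ 20.61 months

A = (15800000 − 575000)/575000 = 26.47826
10600000 = 15800000/(1 + 26.47826·e^(−0.1935t)) → 1 + 26.47826·e^(−0.1935t) = 1.49057
e^(−0.1935t) = 0.018527 → t = ln(53.97492)/0.1935 = 3.98852/0.1935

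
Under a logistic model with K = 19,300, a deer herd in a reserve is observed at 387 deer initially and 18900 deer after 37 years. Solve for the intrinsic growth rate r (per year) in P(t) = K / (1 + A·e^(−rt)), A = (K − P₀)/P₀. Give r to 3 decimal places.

r ≈ 0.209 per year

A = (19300 − 387)/387 = 48.8708
18900 = 19300/(1 + 48.8708·e^(−r·37)) → e^(−37r) = (1.02116 − 1)/48.8708 = 0.000433
r = −ln(0.000433)/37 = 7.74463/37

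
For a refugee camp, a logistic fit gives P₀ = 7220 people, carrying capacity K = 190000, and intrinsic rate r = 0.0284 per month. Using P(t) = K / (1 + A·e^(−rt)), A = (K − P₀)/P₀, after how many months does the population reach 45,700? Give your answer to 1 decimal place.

t ≈ 73.3 months

A = (190000 − 7220)/7220 = 25.31579
45700 = 190000/(1 + 25.31579·e^(−0.0284t)) → 1 + 25.31579·e^(−0.0284t) = 4.15755
e^(−0.0284t) = 0.124726 → t = ln(8.01754)/0.0284 = 2.08163/0.0284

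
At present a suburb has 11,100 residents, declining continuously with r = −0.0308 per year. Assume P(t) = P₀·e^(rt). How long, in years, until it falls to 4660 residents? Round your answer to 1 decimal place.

t ≈ 28.2 years

4660 = 11100 · e^(-0.0308·t)
t = ln(4660/11100) / -0.0308 = ln(0.41982) / -0.0308 = -0.86793 / -0.0308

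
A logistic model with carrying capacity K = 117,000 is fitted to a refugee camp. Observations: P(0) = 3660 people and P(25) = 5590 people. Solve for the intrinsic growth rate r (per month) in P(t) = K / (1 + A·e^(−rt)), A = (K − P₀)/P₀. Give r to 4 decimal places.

A = (117000 − 3660)/3660 = 30.96721
5590 = 117000/(1 + 30.96721·e^(−r·25)) → e^(−25r) = (20.93023 − 1)/30.96721 = 0.643591
r = −ln(0.643591)/25 = 0.44069/25

r ≈ 0.0176 per month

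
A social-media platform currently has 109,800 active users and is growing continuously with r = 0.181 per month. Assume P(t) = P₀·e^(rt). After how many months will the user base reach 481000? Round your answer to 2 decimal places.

t ≈ 8.16 months

481000 = 109800 · e^(0.181·t)
t = ln(481000/109800) / 0.181 = ln(4.38069) / 0.181 = 1.47721 / 0.181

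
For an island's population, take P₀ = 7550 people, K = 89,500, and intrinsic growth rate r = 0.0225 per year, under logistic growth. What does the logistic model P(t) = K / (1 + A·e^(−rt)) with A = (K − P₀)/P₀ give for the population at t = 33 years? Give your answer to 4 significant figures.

A = (89500 − 7550)/7550 = 10.8543
P(33) = 89500 / (1 + 10.8543·e^(−0.0225·33)) = 89500 / (1 + 10.8543·0.475923)
= 89500 / 6.16581 ≈ 14515.53

≈ 14,520 people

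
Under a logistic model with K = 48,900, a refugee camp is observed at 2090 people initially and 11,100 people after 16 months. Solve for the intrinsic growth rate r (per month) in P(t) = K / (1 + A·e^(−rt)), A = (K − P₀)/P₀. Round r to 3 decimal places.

A = (48900 − 2090)/2090 = 22.39713
11100 = 48900/(1 + 22.39713·e^(−r·16)) → e^(−16r) = (4.40541 − 1)/22.39713 = 0.152047
r = −ln(0.152047)/16 = 1.88357/16

r ≈ 0.118 per month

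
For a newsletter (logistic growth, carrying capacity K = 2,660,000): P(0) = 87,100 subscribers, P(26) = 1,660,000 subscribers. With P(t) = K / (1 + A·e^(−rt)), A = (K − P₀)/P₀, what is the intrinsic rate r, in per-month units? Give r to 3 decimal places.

A = (2660000 − 87100)/87100 = 29.53961
1660000 = 2660000/(1 + 29.53961·e^(−r·26)) → e^(−26r) = (1.60241 − 1)/29.53961 = 0.020393
r = −ln(0.020393)/26 = 3.89255/26

r ≈ 0.150 per month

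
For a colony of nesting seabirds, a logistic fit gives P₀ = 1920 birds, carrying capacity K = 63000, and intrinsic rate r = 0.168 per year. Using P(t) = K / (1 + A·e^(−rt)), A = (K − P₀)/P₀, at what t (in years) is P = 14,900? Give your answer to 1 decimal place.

A = (63000 − 1920)/1920 = 31.8125
14900 = 63000/(1 + 31.8125·e^(−0.168t)) → 1 + 31.8125·e^(−0.168t) = 4.22819
e^(−0.168t) = 0.101475 → t = ln(9.8546)/0.168 = 2.28794/0.168

t ≈ 13.6 years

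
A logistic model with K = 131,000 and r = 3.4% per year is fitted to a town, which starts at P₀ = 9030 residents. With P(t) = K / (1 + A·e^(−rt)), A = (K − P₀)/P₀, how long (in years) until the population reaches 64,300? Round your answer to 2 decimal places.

t ≈ 75.49 years

A = (131000 − 9030)/9030 = 13.5072
64300 = 131000/(1 + 13.5072·e^(−0.034t)) → 1 + 13.5072·e^(−0.034t) = 2.03733
e^(−0.034t) = 0.076798 → t = ln(13.02118)/0.034 = 2.56658/0.034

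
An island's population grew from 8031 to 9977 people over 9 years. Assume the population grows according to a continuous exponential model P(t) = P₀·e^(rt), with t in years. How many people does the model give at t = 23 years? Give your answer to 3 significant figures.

≈ 14,000 people

r = ln(9977/8031) / 9 ≈ 0.024108 per year
P(23) = 8031 · e^(0.024108·23) = 8031 · 1.74105 ≈ 13982.36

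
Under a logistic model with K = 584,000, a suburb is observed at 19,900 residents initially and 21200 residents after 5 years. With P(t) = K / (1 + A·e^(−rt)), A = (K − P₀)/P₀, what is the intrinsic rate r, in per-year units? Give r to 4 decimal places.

A = (584000 − 19900)/19900 = 28.34673
21200 = 584000/(1 + 28.34673·e^(−r·5)) → e^(−5r) = (27.54717 − 1)/28.34673 = 0.936516
r = −ln(0.936516)/5 = 0.06559/5

r ≈ 0.0131 per year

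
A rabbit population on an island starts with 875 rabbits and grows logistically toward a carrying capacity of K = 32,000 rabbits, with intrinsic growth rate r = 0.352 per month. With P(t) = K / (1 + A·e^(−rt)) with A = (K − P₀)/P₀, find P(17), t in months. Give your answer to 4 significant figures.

≈ 29,370 rabbits

A = (32000 − 875)/875 = 35.57143
P(17) = 32000 / (1 + 35.57143·e^(−0.352·17)) = 32000 / (1 + 35.57143·0.002519)
= 32000 / 1.08959 ≈ 29368.71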